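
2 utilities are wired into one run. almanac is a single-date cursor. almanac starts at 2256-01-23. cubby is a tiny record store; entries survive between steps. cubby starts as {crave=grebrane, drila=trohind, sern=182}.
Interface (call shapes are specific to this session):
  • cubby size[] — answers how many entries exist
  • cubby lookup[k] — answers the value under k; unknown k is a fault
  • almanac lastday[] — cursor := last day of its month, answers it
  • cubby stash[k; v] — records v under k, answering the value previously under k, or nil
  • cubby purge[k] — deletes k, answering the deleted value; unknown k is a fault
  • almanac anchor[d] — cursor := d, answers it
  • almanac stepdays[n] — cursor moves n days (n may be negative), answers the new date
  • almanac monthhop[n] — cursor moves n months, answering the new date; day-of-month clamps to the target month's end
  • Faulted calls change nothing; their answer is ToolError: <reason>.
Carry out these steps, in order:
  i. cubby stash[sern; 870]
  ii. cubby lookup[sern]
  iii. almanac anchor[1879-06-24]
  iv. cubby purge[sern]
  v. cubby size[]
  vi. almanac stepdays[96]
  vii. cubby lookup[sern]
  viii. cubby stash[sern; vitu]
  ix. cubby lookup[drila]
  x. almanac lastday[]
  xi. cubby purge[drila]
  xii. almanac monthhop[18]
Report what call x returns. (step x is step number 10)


Answer: 1879-09-30

Derivation:
Invoking cubby stash using k: sern, v: 870, and get 182.
I invoke cubby lookup using k: sern, and get 870.
I run almanac anchor using d: 1879-06-24, and see 1879-06-24.
I call cubby purge using k: sern, giving 870.
Using cubby size(), and observe 2.
Using almanac stepdays using n: 96: 1879-09-28.
Invoking cubby lookup using k: sern, and get ToolError: no such key sern.
Using cubby stash using k: sern, v: vitu, → nil.
Invoking cubby lookup using k: drila, which returns trohind.
Calling almanac lastday, which returns 1879-09-30.
I use cubby purge using k: drila, yielding trohind.
I use almanac monthhop using n: 18, — result: 1881-03-30.


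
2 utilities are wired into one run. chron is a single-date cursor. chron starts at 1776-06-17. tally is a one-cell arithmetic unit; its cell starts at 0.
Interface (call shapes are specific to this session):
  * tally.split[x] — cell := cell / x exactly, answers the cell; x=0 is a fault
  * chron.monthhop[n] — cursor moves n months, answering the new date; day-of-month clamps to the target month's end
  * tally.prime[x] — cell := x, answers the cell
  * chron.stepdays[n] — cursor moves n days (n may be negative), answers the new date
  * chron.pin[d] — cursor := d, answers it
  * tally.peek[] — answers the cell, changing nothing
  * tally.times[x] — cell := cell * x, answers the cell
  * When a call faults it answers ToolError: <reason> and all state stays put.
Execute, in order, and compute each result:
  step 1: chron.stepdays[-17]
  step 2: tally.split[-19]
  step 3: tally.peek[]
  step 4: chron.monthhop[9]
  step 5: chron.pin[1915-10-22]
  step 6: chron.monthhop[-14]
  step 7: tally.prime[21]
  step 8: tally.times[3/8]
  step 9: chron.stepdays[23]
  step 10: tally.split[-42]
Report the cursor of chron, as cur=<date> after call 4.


Answer: cur=1777-02-28

Derivation:
~$ chron.stepdays -17
  1776-05-31
~$ tally.split -19
  0
~$ tally.peek
  0
~$ chron.monthhop 9
  1777-02-28
~$ chron.pin 1915-10-22
  1915-10-22
~$ chron.monthhop -14
  1914-08-22
~$ tally.prime 21
  21
~$ tally.times 3/8
  63/8
~$ chron.stepdays 23
  1914-09-14
~$ tally.split -42
  -3/16


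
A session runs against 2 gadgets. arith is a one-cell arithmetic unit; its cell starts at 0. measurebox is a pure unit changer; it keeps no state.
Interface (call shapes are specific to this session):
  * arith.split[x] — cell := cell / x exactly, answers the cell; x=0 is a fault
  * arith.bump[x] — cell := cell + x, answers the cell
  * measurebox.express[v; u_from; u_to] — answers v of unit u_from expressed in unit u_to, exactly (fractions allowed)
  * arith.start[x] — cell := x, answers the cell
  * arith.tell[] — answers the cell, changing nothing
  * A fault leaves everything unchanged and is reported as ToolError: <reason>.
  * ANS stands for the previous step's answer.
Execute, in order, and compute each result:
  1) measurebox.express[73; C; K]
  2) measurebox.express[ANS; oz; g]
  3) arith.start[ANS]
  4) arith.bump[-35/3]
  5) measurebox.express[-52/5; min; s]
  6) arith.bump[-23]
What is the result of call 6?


Step: express[v='73'; u_from='C'; u_to='K']
Result: 6923/20
Step: express[v='ANS'; u_from='oz'; u_to='g']
Result: 314021997751/32000000
Step: start[x='ANS']
Result: 314021997751/32000000
Step: bump[x='-35/3']
Result: 940945993253/96000000
Step: express[v='-52/5'; u_from='min'; u_to='s']
Result: -624
Step: bump[x='-23']
Result: 938737993253/96000000

Answer: 938737993253/96000000


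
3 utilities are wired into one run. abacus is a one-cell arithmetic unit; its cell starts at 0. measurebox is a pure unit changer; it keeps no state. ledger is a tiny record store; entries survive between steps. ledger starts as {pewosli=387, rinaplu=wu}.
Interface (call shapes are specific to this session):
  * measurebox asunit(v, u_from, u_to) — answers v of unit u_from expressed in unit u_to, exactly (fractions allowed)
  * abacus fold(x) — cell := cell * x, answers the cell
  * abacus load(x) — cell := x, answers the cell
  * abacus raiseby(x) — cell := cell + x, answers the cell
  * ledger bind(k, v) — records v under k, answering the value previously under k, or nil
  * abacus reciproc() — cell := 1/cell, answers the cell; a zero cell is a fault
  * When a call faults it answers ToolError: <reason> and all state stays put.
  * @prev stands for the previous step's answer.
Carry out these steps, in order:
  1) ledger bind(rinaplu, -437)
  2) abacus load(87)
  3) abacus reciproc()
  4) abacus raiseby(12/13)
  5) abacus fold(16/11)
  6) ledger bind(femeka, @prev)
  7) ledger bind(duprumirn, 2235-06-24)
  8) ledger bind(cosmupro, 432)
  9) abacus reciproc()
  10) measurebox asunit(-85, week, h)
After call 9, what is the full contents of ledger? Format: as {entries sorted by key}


Invoking ledger bind(k: rinaplu, v: -437), — result: wu.
Invoking abacus load(x: 87), and observe 87.
Next I call abacus reciproc, and see 1/87.
I run abacus raiseby(x: 12/13), → 1057/1131.
I use abacus fold(x: 16/11), and see 16912/12441.
I invoke ledger bind(k: femeka, v: @prev), — result: nil.
Next I call ledger bind(k: duprumirn, v: 2235-06-24), and observe nil.
Now I run ledger bind(k: cosmupro, v: 432), yielding nil.
Calling abacus reciproc, and get 12441/16912.
Using measurebox asunit(v: -85, u_from: week, u_to: h), and get -14280.

Answer: {cosmupro=432, duprumirn=2235-06-24, femeka=16912/12441, pewosli=387, rinaplu=-437}


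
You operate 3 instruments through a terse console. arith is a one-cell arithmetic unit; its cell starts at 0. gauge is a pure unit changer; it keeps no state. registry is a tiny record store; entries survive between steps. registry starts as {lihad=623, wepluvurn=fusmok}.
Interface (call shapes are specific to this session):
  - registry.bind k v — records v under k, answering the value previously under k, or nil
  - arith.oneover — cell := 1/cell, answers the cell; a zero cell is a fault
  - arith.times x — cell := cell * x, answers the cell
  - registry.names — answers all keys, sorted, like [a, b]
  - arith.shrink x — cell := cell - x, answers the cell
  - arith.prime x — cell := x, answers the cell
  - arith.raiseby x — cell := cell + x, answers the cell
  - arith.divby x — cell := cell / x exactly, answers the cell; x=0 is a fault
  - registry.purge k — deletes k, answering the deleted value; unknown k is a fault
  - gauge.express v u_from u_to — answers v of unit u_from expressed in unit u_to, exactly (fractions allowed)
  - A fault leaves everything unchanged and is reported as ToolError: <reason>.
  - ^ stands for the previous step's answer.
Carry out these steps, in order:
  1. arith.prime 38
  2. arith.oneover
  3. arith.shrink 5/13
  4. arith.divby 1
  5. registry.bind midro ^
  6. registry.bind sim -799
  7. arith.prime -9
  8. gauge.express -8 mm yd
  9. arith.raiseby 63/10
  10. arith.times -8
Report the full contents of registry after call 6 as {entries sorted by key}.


Answer: {lihad=623, midro=-177/494, sim=-799, wepluvurn=fusmok}

Derivation:
CALL prime[38]
RET  38
CALL oneover[]
RET  1/38
CALL shrink[5/13]
RET  -177/494
CALL divby[1]
RET  -177/494
CALL bind[midro; ^]
RET  nil
CALL bind[sim; -799]
RET  nil
CALL prime[-9]
RET  -9
CALL express[-8; mm; yd]
RET  -10/1143
CALL raiseby[63/10]
RET  -27/10
CALL times[-8]
RET  108/5


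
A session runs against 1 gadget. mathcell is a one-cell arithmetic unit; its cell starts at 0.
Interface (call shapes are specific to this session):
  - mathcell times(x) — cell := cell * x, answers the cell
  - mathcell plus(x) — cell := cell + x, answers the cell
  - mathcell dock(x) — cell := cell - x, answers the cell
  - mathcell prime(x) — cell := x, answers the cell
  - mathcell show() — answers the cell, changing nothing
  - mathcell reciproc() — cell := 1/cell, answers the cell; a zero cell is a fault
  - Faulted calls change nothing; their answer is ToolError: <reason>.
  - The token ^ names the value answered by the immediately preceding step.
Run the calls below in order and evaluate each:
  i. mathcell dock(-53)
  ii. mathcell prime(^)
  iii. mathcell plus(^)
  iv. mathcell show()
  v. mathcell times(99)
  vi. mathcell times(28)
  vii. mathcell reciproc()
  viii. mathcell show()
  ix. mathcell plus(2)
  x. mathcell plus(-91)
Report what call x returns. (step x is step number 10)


Answer: -26151047/293832

Derivation:
Act: mathcell dock[x='-53']
Obs: 53
Act: mathcell prime[x='^']
Obs: 53
Act: mathcell plus[x='^']
Obs: 106
Act: mathcell show[]
Obs: 106
Act: mathcell times[x='99']
Obs: 10494
Act: mathcell times[x='28']
Obs: 293832
Act: mathcell reciproc[]
Obs: 1/293832
Act: mathcell show[]
Obs: 1/293832
Act: mathcell plus[x='2']
Obs: 587665/293832
Act: mathcell plus[x='-91']
Obs: -26151047/293832


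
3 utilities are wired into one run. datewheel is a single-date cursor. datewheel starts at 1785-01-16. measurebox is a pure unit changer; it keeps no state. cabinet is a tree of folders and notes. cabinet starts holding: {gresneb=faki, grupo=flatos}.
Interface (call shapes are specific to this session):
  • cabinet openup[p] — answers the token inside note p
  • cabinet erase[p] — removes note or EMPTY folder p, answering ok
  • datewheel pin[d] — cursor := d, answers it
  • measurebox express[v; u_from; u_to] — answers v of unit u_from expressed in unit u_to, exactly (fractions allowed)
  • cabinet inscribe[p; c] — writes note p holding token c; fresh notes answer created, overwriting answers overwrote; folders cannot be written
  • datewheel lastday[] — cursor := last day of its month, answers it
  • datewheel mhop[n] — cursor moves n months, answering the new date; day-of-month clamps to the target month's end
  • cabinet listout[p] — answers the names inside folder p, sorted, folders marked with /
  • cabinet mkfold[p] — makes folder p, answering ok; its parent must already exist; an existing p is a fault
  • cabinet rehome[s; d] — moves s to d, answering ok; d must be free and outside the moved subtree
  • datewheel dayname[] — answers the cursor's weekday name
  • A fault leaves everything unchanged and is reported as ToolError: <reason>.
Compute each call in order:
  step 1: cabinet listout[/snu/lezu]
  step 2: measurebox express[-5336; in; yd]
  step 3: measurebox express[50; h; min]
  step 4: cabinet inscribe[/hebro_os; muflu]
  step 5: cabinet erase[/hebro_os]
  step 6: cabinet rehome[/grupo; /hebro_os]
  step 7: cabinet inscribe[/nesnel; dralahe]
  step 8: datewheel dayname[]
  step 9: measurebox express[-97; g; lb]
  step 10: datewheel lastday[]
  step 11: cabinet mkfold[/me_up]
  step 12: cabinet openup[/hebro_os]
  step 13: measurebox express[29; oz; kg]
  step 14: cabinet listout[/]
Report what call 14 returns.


! cabinet listout(/snu/lezu) : ToolError: not found
! measurebox express(-5336, in, yd) : -1334/9
! measurebox express(50, h, min) : 3000
! cabinet inscribe(/hebro_os, muflu) : created
! cabinet erase(/hebro_os) : ok
! cabinet rehome(/grupo, /hebro_os) : ok
! cabinet inscribe(/nesnel, dralahe) : created
! datewheel dayname() : Sunday
! measurebox express(-97, g, lb) : -100000/467621
! datewheel lastday() : 1785-01-31
! cabinet mkfold(/me_up) : ok
! cabinet openup(/hebro_os) : flatos
! measurebox express(29, oz, kg) : 1315417873/1600000000
! cabinet listout(/) : [gresneb, hebro_os, me_up/, nesnel]

Answer: [gresneb, hebro_os, me_up/, nesnel]


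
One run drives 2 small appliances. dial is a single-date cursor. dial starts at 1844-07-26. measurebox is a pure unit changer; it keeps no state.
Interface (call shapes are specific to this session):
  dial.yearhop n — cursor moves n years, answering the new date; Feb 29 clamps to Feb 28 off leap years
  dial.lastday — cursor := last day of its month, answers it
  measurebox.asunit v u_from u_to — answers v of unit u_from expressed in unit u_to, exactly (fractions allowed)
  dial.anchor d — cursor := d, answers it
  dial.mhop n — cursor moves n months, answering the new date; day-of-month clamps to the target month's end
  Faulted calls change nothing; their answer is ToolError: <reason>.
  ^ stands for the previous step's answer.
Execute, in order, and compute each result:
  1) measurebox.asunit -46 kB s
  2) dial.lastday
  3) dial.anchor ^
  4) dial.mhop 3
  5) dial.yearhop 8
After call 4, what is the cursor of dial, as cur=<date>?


! 1. measurebox.asunit(v→-46, u_from→kB, u_to→s) ~> ToolError: incompatible units
! 2. dial.lastday() ~> 1844-07-31
! 3. dial.anchor(d→^) ~> 1844-07-31
! 4. dial.mhop(n→3) ~> 1844-10-31
! 5. dial.yearhop(n→8) ~> 1852-10-31

Answer: cur=1844-10-31


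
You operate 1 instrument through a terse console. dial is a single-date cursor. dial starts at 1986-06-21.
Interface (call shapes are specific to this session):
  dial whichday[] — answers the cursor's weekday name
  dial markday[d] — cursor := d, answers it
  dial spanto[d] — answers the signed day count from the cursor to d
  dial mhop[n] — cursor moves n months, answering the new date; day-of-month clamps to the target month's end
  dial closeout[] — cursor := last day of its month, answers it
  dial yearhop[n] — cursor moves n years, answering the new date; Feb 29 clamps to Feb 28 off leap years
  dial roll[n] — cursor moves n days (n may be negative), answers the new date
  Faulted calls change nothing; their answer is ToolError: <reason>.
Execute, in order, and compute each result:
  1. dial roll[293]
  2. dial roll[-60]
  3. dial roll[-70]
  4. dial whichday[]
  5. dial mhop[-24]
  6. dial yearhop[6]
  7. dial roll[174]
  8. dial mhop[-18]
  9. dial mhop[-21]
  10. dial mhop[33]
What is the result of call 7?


$ dial roll n→293
:: 1987-04-10
$ dial roll n→-60
:: 1987-02-09
$ dial roll n→-70
:: 1986-12-01
$ dial whichday
:: Monday
$ dial mhop n→-24
:: 1984-12-01
$ dial yearhop n→6
:: 1990-12-01
$ dial roll n→174
:: 1991-05-24
$ dial mhop n→-18
:: 1989-11-24
$ dial mhop n→-21
:: 1988-02-24
$ dial mhop n→33
:: 1990-11-24

Answer: 1991-05-24


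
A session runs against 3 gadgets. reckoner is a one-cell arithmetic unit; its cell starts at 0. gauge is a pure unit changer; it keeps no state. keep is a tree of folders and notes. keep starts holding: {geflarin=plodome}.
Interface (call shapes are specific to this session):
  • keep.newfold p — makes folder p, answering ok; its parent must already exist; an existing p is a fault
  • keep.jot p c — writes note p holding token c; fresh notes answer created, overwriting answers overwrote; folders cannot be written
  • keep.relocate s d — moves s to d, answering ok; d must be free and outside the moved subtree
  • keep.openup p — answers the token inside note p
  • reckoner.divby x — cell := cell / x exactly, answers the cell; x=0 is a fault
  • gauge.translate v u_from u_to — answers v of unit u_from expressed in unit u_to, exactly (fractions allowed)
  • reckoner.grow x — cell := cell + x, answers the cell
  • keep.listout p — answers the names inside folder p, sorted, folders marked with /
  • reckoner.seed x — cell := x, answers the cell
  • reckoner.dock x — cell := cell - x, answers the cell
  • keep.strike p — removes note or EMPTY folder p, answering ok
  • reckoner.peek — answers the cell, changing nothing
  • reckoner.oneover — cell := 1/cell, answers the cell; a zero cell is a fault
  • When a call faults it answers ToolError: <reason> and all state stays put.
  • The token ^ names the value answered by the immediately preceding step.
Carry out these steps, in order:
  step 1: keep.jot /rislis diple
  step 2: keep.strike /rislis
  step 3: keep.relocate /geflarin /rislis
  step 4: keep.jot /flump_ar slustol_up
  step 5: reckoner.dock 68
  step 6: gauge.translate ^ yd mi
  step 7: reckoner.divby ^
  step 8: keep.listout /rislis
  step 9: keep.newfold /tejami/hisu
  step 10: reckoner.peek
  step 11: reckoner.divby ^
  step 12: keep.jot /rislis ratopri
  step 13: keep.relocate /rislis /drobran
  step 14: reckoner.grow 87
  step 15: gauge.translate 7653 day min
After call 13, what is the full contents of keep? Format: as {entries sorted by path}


Answer: {drobran=ratopri, flump_ar=slustol_up}

Derivation:
> keep.jot /rislis diple
[out] created
> keep.strike /rislis
[out] ok
> keep.relocate /geflarin /rislis
[out] ok
> keep.jot /flump_ar slustol_up
[out] created
> reckoner.dock 68
[out] -68
> gauge.translate ^ yd mi
[out] -17/440
> reckoner.divby ^
[out] 1760
> keep.listout /rislis
[out] ToolError: not a directory
> keep.newfold /tejami/hisu
[out] ToolError: no parent
> reckoner.peek
[out] 1760
> reckoner.divby ^
[out] 1
> keep.jot /rislis ratopri
[out] overwrote
> keep.relocate /rislis /drobran
[out] ok
> reckoner.grow 87
[out] 88
> gauge.translate 7653 day min
[out] 11020320


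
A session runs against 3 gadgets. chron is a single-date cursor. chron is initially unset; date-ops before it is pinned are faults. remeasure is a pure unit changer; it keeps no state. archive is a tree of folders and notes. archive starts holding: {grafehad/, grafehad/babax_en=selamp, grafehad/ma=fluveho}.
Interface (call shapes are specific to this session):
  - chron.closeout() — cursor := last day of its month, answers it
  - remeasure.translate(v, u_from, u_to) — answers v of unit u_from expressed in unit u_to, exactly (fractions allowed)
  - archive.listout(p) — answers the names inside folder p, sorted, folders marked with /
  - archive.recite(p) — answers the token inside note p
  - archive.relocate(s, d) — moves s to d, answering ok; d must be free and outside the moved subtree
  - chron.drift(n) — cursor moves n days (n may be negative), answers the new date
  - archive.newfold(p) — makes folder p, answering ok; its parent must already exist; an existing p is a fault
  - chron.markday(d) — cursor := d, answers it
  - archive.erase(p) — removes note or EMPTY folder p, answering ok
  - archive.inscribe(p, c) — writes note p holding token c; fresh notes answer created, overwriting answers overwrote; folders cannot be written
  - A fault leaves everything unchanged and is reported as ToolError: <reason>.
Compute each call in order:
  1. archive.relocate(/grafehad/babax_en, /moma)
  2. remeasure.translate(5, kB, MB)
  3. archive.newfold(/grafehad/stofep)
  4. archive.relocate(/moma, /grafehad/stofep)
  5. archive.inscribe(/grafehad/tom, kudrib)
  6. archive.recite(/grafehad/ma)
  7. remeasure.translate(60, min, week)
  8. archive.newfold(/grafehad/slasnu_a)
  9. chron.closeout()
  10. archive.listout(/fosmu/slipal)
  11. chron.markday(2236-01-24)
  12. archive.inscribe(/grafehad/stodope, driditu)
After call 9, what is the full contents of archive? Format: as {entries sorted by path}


Answer: {grafehad/, grafehad/ma=fluveho, grafehad/slasnu_a/, grafehad/stofep/, grafehad/tom=kudrib, moma=selamp}

Derivation:
;; archive.relocate(/grafehad/babax_en, /moma) : ok
;; remeasure.translate(5, kB, MB) : 1/200
;; archive.newfold(/grafehad/stofep) : ok
;; archive.relocate(/moma, /grafehad/stofep) : ToolError: exists
;; archive.inscribe(/grafehad/tom, kudrib) : created
;; archive.recite(/grafehad/ma) : fluveho
;; remeasure.translate(60, min, week) : 1/168
;; archive.newfold(/grafehad/slasnu_a) : ok
;; chron.closeout() : ToolError: no date set
;; archive.listout(/fosmu/slipal) : ToolError: not found
;; chron.markday(2236-01-24) : 2236-01-24
;; archive.inscribe(/grafehad/stodope, driditu) : created


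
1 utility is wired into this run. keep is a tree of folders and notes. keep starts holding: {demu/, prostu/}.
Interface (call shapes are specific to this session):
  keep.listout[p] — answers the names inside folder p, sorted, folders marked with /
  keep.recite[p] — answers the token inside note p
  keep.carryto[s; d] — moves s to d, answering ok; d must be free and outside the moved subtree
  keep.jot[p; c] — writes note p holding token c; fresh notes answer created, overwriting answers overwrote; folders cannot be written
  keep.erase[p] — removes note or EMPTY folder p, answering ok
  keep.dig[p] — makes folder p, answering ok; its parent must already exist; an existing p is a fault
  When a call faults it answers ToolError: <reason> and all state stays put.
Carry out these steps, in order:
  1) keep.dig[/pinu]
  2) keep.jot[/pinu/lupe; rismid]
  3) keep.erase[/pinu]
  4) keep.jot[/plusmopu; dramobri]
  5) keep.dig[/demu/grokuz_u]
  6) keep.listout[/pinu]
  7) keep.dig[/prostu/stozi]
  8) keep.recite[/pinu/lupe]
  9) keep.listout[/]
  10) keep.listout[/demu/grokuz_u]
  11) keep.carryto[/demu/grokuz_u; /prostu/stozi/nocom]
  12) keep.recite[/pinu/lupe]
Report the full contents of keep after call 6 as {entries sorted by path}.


Answer: {demu/, demu/grokuz_u/, pinu/, pinu/lupe=rismid, plusmopu=dramobri, prostu/}

Derivation:
// 1. keep.dig(p=/pinu) => ok
// 2. keep.jot(p=/pinu/lupe, c=rismid) => created
// 3. keep.erase(p=/pinu) => ToolError: not empty
// 4. keep.jot(p=/plusmopu, c=dramobri) => created
// 5. keep.dig(p=/demu/grokuz_u) => ok
// 6. keep.listout(p=/pinu) => [lupe]
// 7. keep.dig(p=/prostu/stozi) => ok
// 8. keep.recite(p=/pinu/lupe) => rismid
// 9. keep.listout(p=/) => [demu/, pinu/, plusmopu, prostu/]
// 10. keep.listout(p=/demu/grokuz_u) => []
// 11. keep.carryto(s=/demu/grokuz_u, d=/prostu/stozi/nocom) => ok
// 12. keep.recite(p=/pinu/lupe) => rismid


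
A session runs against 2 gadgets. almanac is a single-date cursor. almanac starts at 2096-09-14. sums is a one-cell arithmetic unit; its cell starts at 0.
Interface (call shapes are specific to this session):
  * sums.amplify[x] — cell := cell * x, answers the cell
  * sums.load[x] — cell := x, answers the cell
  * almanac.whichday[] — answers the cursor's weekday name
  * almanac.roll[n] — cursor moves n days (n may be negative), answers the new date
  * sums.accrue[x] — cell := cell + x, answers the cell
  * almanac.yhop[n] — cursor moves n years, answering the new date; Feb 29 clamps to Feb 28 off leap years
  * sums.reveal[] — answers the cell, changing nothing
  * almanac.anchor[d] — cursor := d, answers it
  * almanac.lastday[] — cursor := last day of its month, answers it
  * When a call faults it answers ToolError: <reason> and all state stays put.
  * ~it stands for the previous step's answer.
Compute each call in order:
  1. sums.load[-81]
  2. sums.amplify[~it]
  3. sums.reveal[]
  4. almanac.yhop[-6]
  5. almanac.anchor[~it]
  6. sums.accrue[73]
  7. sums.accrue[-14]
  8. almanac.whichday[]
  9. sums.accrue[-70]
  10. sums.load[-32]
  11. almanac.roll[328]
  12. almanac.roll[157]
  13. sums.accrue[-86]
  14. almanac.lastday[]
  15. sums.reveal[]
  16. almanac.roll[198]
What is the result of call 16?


-> sums.load(x='-81')
<- -81
-> sums.amplify(x='~it')
<- 6561
-> sums.reveal()
<- 6561
-> almanac.yhop(n='-6')
<- 2090-09-14
-> almanac.anchor(d='~it')
<- 2090-09-14
-> sums.accrue(x='73')
<- 6634
-> sums.accrue(x='-14')
<- 6620
-> almanac.whichday()
<- Thursday
-> sums.accrue(x='-70')
<- 6550
-> sums.load(x='-32')
<- -32
-> almanac.roll(n='328')
<- 2091-08-08
-> almanac.roll(n='157')
<- 2092-01-12
-> sums.accrue(x='-86')
<- -118
-> almanac.lastday()
<- 2092-01-31
-> sums.reveal()
<- -118
-> almanac.roll(n='198')
<- 2092-08-16

Answer: 2092-08-16


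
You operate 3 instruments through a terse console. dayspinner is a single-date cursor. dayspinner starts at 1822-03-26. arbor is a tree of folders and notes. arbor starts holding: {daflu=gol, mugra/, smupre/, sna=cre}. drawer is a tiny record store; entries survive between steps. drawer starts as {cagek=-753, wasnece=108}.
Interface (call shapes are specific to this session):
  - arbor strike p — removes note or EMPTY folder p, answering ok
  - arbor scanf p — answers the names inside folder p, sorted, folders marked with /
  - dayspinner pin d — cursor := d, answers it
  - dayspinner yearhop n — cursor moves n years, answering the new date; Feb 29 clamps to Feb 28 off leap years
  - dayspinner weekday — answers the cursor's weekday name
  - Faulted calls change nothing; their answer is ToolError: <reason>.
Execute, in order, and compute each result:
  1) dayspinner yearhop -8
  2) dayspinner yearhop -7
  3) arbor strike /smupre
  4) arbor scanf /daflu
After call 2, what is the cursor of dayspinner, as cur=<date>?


Answer: cur=1807-03-26

Derivation:
Step: dayspinner yearhop[n: -8]
Result: 1814-03-26
Step: dayspinner yearhop[n: -7]
Result: 1807-03-26
Step: arbor strike[p: /smupre]
Result: ok
Step: arbor scanf[p: /daflu]
Result: ToolError: not a directory


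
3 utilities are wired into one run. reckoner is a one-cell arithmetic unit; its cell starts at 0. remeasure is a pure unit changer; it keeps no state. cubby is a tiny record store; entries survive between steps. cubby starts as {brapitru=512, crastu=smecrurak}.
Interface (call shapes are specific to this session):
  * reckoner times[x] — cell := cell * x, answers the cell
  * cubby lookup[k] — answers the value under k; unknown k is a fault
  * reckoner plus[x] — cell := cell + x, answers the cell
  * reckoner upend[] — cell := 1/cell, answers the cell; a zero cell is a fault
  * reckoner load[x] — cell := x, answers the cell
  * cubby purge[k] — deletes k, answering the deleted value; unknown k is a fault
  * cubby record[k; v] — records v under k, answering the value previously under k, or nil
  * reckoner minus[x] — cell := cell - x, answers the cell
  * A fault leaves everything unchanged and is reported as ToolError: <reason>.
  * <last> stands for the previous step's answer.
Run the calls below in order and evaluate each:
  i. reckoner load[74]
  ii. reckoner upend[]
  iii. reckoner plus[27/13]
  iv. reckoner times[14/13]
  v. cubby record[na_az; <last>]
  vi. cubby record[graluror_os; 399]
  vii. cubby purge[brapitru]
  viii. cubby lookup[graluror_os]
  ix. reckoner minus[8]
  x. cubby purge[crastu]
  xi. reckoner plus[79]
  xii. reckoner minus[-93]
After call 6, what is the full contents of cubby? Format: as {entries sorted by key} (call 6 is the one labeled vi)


! reckoner load(x: 74) ~> 74
! reckoner upend() ~> 1/74
! reckoner plus(x: 27/13) ~> 2011/962
! reckoner times(x: 14/13) ~> 14077/6253
! cubby record(k: na_az, v: <last>) ~> nil
! cubby record(k: graluror_os, v: 399) ~> nil
! cubby purge(k: brapitru) ~> 512
! cubby lookup(k: graluror_os) ~> 399
! reckoner minus(x: 8) ~> -35947/6253
! cubby purge(k: crastu) ~> smecrurak
! reckoner plus(x: 79) ~> 458040/6253
! reckoner minus(x: -93) ~> 1039569/6253

Answer: {brapitru=512, crastu=smecrurak, graluror_os=399, na_az=14077/6253}


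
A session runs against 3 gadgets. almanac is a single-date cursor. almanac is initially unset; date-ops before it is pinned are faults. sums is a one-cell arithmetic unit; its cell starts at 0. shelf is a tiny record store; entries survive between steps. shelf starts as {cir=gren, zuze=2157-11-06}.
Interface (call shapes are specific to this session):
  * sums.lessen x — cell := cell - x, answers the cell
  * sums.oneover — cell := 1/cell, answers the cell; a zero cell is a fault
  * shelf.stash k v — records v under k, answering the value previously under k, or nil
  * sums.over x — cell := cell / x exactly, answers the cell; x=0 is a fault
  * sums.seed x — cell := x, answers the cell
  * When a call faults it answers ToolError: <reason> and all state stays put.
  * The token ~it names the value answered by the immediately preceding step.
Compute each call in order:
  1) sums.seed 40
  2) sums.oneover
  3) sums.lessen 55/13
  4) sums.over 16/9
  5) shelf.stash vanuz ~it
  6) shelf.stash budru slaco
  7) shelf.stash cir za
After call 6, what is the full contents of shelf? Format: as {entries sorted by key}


I try sums.seed(x=40), — result: 40.
I call sums.oneover(), which returns 1/40.
Then sums.lessen(x=55/13): -2187/520.
I invoke sums.over(x=16/9), — result: -19683/8320.
Then shelf.stash(k=vanuz, v=~it), yielding nil.
I call shelf.stash(k=budru, v=slaco), and observe nil.
Calling shelf.stash(k=cir, v=za), and get gren.

Answer: {budru=slaco, cir=gren, vanuz=-19683/8320, zuze=2157-11-06}


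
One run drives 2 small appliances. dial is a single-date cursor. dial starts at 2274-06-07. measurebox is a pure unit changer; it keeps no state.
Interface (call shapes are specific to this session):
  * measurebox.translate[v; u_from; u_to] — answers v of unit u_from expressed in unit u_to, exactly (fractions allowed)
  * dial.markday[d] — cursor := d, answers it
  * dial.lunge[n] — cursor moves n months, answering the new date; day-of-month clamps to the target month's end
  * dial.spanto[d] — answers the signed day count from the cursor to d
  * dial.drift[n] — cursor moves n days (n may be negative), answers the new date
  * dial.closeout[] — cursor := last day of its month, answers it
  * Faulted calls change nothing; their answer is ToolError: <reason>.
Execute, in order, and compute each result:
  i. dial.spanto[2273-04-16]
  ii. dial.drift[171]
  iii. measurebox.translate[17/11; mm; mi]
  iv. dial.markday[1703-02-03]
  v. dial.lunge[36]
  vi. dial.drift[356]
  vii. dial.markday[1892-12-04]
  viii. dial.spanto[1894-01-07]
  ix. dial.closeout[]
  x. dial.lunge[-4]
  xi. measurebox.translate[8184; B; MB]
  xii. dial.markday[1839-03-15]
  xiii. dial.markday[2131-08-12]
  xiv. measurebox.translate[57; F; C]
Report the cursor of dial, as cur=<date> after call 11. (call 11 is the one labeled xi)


>>> dial.spanto d: 2273-04-16
[out] -417
>>> dial.drift n: 171
[out] 2274-11-25
>>> measurebox.translate v: 17/11 u_from: mm u_to: mi
[out] 17/17702784
>>> dial.markday d: 1703-02-03
[out] 1703-02-03
>>> dial.lunge n: 36
[out] 1706-02-03
>>> dial.drift n: 356
[out] 1707-01-25
>>> dial.markday d: 1892-12-04
[out] 1892-12-04
>>> dial.spanto d: 1894-01-07
[out] 399
>>> dial.closeout
[out] 1892-12-31
>>> dial.lunge n: -4
[out] 1892-08-31
>>> measurebox.translate v: 8184 u_from: B u_to: MB
[out] 1023/125000
>>> dial.markday d: 1839-03-15
[out] 1839-03-15
>>> dial.markday d: 2131-08-12
[out] 2131-08-12
>>> measurebox.translate v: 57 u_from: F u_to: C
[out] 125/9

Answer: cur=1892-08-31


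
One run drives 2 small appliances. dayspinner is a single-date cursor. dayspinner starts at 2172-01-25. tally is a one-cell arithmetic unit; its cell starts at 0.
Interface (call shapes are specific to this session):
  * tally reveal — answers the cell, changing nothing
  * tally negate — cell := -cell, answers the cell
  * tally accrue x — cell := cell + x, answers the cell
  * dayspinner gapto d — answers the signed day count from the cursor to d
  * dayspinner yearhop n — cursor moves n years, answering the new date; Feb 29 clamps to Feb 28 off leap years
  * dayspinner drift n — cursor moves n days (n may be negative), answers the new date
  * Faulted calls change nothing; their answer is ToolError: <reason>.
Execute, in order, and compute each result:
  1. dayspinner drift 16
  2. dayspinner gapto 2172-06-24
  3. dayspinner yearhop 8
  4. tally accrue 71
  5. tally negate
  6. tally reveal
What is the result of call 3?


Answer: 2180-02-10

Derivation:
-- 1. dayspinner drift(n→16) -> 2172-02-10
-- 2. dayspinner gapto(d→2172-06-24) -> 135
-- 3. dayspinner yearhop(n→8) -> 2180-02-10
-- 4. tally accrue(x→71) -> 71
-- 5. tally negate() -> -71
-- 6. tally reveal() -> -71


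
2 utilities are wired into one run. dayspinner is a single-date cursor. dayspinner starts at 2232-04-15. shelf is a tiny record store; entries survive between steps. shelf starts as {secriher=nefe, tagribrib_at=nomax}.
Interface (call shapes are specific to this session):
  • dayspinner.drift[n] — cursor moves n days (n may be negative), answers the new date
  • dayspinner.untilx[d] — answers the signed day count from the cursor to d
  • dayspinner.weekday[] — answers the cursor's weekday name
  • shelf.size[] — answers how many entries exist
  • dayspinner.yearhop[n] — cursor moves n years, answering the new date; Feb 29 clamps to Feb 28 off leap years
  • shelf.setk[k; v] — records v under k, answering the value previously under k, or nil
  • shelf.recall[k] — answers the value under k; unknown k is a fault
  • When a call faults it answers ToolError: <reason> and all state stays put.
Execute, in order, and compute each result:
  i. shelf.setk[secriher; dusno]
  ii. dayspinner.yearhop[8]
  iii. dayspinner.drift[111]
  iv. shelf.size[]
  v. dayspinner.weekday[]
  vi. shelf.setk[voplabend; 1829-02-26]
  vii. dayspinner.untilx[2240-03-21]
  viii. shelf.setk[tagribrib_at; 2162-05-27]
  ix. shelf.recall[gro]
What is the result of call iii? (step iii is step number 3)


Answer: 2240-08-04

Derivation:
> shelf.setk k: secriher v: dusno
:: nefe
> dayspinner.yearhop n: 8
:: 2240-04-15
> dayspinner.drift n: 111
:: 2240-08-04
> shelf.size
:: 2
> dayspinner.weekday
:: Tuesday
> shelf.setk k: voplabend v: 1829-02-26
:: nil
> dayspinner.untilx d: 2240-03-21
:: -136
> shelf.setk k: tagribrib_at v: 2162-05-27
:: nomax
> shelf.recall k: gro
:: ToolError: no such key gro


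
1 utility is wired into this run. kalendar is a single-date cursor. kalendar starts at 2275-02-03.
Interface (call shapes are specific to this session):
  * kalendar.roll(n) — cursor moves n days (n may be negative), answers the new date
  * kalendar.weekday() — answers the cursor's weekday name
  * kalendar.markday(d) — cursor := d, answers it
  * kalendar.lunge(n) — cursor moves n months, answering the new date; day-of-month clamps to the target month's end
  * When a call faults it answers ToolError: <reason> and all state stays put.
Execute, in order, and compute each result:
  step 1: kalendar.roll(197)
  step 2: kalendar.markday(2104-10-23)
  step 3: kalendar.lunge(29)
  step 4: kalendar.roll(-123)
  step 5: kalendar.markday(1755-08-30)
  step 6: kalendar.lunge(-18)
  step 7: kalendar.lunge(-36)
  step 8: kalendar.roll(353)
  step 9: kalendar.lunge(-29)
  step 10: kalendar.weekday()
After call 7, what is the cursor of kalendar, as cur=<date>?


Answer: cur=1751-02-28

Derivation:
I run kalendar.roll with n: 197, giving 2275-08-19.
Now I run kalendar.markday with d: 2104-10-23, and see 2104-10-23.
Calling kalendar.lunge with n: 29, yielding 2107-03-23.
Using kalendar.roll with n: -123: 2106-11-20.
I run kalendar.markday with d: 1755-08-30, → 1755-08-30.
I invoke kalendar.lunge with n: -18, yielding 1754-02-28.
Then kalendar.lunge with n: -36, yielding 1751-02-28.
I call kalendar.roll with n: 353, which returns 1752-02-16.
I use kalendar.lunge with n: -29, yielding 1749-09-16.
Then kalendar.weekday(), — result: Tuesday.


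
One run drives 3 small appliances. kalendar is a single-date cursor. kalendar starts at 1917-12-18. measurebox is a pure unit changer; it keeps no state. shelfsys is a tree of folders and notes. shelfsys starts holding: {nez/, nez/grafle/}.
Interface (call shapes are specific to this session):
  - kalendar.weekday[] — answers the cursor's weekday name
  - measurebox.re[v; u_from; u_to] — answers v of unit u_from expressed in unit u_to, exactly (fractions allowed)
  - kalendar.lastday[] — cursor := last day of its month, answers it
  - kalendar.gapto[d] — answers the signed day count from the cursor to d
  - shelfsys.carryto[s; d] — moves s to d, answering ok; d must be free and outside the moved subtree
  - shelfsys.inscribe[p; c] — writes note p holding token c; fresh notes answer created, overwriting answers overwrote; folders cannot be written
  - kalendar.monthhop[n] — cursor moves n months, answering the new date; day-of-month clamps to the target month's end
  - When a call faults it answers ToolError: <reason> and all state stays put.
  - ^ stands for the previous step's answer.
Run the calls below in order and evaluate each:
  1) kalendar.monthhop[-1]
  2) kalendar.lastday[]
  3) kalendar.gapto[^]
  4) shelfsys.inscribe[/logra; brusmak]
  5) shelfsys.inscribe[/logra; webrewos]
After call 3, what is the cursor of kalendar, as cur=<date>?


Answer: cur=1917-11-30

Derivation:
# kalendar.monthhop(-1) : 1917-11-18
# kalendar.lastday() : 1917-11-30
# kalendar.gapto(^) : 0
# shelfsys.inscribe(/logra, brusmak) : created
# shelfsys.inscribe(/logra, webrewos) : overwrote


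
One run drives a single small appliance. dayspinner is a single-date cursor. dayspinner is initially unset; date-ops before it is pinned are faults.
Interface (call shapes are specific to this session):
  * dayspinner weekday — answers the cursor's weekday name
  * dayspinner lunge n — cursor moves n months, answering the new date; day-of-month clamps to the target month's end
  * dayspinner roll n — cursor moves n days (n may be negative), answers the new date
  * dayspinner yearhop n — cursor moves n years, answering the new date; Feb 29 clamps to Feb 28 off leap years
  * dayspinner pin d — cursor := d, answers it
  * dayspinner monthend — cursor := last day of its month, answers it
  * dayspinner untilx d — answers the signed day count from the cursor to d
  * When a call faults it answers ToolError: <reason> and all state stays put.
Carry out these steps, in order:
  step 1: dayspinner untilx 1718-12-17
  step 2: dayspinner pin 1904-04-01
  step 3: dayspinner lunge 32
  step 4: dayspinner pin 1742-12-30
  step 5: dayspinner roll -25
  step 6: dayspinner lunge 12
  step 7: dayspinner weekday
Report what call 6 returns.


I try dayspinner untilx(d='1718-12-17'), yielding ToolError: no date set.
I try dayspinner pin(d='1904-04-01'), which returns 1904-04-01.
I try dayspinner lunge(n='32'): 1906-12-01.
I call dayspinner pin(d='1742-12-30'), and get 1742-12-30.
I invoke dayspinner roll(n='-25'): 1742-12-05.
I call dayspinner lunge(n='12'), and observe 1743-12-05.
I run dayspinner weekday, giving Thursday.

Answer: 1743-12-05


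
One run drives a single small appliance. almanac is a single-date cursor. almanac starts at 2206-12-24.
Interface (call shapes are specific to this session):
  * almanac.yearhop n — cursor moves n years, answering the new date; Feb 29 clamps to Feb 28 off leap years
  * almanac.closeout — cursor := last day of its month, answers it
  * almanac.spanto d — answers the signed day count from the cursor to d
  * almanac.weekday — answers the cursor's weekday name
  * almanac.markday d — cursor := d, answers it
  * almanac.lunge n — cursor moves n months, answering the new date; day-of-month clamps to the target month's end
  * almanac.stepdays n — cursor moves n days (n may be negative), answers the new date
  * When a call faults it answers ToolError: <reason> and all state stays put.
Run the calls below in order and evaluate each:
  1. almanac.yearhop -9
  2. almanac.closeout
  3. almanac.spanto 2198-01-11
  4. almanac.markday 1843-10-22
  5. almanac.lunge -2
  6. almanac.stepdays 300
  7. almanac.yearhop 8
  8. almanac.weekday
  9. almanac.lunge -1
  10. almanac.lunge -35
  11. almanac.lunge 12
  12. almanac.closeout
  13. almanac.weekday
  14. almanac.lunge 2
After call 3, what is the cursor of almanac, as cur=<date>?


-- yearhop(n→-9) => 2197-12-24
-- closeout() => 2197-12-31
-- spanto(d→2198-01-11) => 11
-- markday(d→1843-10-22) => 1843-10-22
-- lunge(n→-2) => 1843-08-22
-- stepdays(n→300) => 1844-06-17
-- yearhop(n→8) => 1852-06-17
-- weekday() => Thursday
-- lunge(n→-1) => 1852-05-17
-- lunge(n→-35) => 1849-06-17
-- lunge(n→12) => 1850-06-17
-- closeout() => 1850-06-30
-- weekday() => Sunday
-- lunge(n→2) => 1850-08-30

Answer: cur=2197-12-31
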